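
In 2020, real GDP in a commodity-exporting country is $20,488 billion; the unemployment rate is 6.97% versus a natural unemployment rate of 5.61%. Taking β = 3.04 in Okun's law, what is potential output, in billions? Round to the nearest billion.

$21,372 billion

Unemployment gap = 6.97 - 5.61 = 1.36 points, so output gap = -3.04 × 1.36 = -4.1344%.
Since Y = Y* × (1 + gap/100), Y* = 20488/0.958656 ≈ 21372 billion.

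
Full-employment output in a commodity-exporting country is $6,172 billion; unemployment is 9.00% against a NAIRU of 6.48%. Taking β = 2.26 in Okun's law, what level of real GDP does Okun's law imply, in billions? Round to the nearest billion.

Unemployment gap = 9 - 6.48 = 2.52 points, so the output gap is -2.26 × 2.52 = -5.6952%.
Actual GDP = 6172 × (1 - 5.6952/100) = 6172 × 0.943048 ≈ 5820 billion.

$5,820 billion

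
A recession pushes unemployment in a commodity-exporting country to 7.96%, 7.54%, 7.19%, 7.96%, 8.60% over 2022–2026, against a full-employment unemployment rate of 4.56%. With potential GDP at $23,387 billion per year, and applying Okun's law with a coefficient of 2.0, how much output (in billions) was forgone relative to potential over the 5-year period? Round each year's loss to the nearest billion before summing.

$7,694 billion

Year 2022: gap = -2.0 × (7.96 - 4.56) = -6.8%, loss ≈ 23387 × 6.8/100 ≈ 1590.
Year 2023: gap = -2.0 × (7.54 - 4.56) = -5.96%, loss ≈ 23387 × 5.96/100 ≈ 1394.
Year 2024: gap = -2.0 × (7.19 - 4.56) = -5.26%, loss ≈ 23387 × 5.26/100 ≈ 1230.
Year 2025: gap = -2.0 × (7.96 - 4.56) = -6.8%, loss ≈ 23387 × 6.8/100 ≈ 1590.
Year 2026: gap = -2.0 × (8.6 - 4.56) = -8.08%, loss ≈ 23387 × 8.08/100 ≈ 1890.
Total lost output = 1590 + 1394 + 1230 + 1590 + 1890 = 7694 billion.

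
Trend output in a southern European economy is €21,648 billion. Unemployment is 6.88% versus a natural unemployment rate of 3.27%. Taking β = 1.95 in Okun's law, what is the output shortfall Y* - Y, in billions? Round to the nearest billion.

Output gap = -1.95 × (6.88 - 3.27) = -1.95 × 3.61 = -7.0395%.
Actual GDP ≈ 21648 × 0.929605 ≈ 20124 billion, so the shortfall is 21648 - 20124 = 1524 billion.

€1,524 billion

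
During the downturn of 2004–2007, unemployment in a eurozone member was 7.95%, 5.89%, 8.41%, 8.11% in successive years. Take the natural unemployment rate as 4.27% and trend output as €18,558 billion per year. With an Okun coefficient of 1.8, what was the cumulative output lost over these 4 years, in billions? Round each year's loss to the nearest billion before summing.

€4,436 billion

Year 2004: gap = -1.8 × (7.95 - 4.27) = -6.624%, loss ≈ 18558 × 6.624/100 ≈ 1229.
Year 2005: gap = -1.8 × (5.89 - 4.27) = -2.916%, loss ≈ 18558 × 2.916/100 ≈ 541.
Year 2006: gap = -1.8 × (8.41 - 4.27) = -7.452%, loss ≈ 18558 × 7.452/100 ≈ 1383.
Year 2007: gap = -1.8 × (8.11 - 4.27) = -6.912%, loss ≈ 18558 × 6.912/100 ≈ 1283.
Total lost output = 1229 + 541 + 1383 + 1283 = 4436 billion.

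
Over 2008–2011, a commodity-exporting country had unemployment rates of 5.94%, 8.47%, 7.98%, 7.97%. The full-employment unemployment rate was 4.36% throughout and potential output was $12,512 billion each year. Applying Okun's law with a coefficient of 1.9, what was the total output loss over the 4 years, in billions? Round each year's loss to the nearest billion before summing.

Year 2008: gap = -1.9 × (5.94 - 4.36) = -3.002%, loss ≈ 12512 × 3.002/100 ≈ 376.
Year 2009: gap = -1.9 × (8.47 - 4.36) = -7.809%, loss ≈ 12512 × 7.809/100 ≈ 977.
Year 2010: gap = -1.9 × (7.98 - 4.36) = -6.878%, loss ≈ 12512 × 6.878/100 ≈ 861.
Year 2011: gap = -1.9 × (7.97 - 4.36) = -6.859%, loss ≈ 12512 × 6.859/100 ≈ 858.
Total lost output = 376 + 977 + 861 + 858 = 3072 billion.

$3,072 billion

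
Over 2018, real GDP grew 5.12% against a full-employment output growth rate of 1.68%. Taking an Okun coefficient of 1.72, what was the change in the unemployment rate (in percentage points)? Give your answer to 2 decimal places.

Growth-rate Okun's law: g_Y = g_Y* - β × Δu, so Δu = (g_Y* - g_Y)/β.
Δu = (1.68 - 5.12)/1.72 = -3.44/1.72 = -2.00 percentage points.

-2.00 percentage points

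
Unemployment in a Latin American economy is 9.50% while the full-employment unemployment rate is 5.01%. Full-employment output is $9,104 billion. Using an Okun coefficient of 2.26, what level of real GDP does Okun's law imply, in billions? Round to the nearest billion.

Unemployment gap = 9.5 - 5.01 = 4.49 points, so the output gap is -2.26 × 4.49 = -10.1474%.
Actual GDP = 9104 × (1 - 10.1474/100) = 9104 × 0.898526 ≈ 8180 billion.

$8,180 billion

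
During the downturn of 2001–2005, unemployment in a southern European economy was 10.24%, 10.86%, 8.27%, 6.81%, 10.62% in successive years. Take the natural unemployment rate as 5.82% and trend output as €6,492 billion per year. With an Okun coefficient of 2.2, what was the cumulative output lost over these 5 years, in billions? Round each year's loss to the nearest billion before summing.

Year 2001: gap = -2.2 × (10.24 - 5.82) = -9.724%, loss ≈ 6492 × 9.724/100 ≈ 631.
Year 2002: gap = -2.2 × (10.86 - 5.82) = -11.088%, loss ≈ 6492 × 11.088/100 ≈ 720.
Year 2003: gap = -2.2 × (8.27 - 5.82) = -5.39%, loss ≈ 6492 × 5.39/100 ≈ 350.
Year 2004: gap = -2.2 × (6.81 - 5.82) = -2.178%, loss ≈ 6492 × 2.178/100 ≈ 141.
Year 2005: gap = -2.2 × (10.62 - 5.82) = -10.56%, loss ≈ 6492 × 10.56/100 ≈ 686.
Total lost output = 631 + 720 + 350 + 141 + 686 = 2528 billion.

€2,528 billion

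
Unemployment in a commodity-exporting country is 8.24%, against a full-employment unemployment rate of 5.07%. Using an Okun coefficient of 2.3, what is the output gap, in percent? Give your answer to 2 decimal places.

-7.29%

The unemployment gap is 8.24 - 5.07 = 3.17 percentage points.
Okun's law gives an output gap of -2.3 × 3.17 = -7.291%, i.e. 7.29% below potential.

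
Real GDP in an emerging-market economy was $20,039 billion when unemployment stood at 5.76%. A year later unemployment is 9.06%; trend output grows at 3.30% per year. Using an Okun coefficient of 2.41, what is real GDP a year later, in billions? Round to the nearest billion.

$19,107 billion

Δu = 9.06 - 5.76 = 3.3 points.
Okun's law (growth form): g_Y = g_Y* - β × Δu = 3.30 - 2.41 × (3.30) = 3.3 - 7.953 = -4.653%.
Real GDP in the next year = 20039 × (1 - 4.653/100) = 20039 × 0.95347 ≈ 19107 billion.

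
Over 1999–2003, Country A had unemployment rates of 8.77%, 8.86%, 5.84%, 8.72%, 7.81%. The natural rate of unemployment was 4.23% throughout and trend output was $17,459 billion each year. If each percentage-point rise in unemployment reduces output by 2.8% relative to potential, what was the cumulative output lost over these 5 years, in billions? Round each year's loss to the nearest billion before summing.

Year 1999: gap = -2.8 × (8.77 - 4.23) = -12.712%, loss ≈ 17459 × 12.712/100 ≈ 2219.
Year 2000: gap = -2.8 × (8.86 - 4.23) = -12.964%, loss ≈ 17459 × 12.964/100 ≈ 2263.
Year 2001: gap = -2.8 × (5.84 - 4.23) = -4.508%, loss ≈ 17459 × 4.508/100 ≈ 787.
Year 2002: gap = -2.8 × (8.72 - 4.23) = -12.572%, loss ≈ 17459 × 12.572/100 ≈ 2195.
Year 2003: gap = -2.8 × (7.81 - 4.23) = -10.024%, loss ≈ 17459 × 10.024/100 ≈ 1750.
Total lost output = 2219 + 2263 + 787 + 2195 + 1750 = 9214 billion.

$9,214 billion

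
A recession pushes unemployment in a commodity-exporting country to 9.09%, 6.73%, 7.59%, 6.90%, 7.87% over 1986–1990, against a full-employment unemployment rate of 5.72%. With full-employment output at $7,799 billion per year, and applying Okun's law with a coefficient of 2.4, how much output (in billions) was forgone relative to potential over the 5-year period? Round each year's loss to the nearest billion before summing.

Year 1986: gap = -2.4 × (9.09 - 5.72) = -8.088%, loss ≈ 7799 × 8.088/100 ≈ 631.
Year 1987: gap = -2.4 × (6.73 - 5.72) = -2.424%, loss ≈ 7799 × 2.424/100 ≈ 189.
Year 1988: gap = -2.4 × (7.59 - 5.72) = -4.488%, loss ≈ 7799 × 4.488/100 ≈ 350.
Year 1989: gap = -2.4 × (6.9 - 5.72) = -2.832%, loss ≈ 7799 × 2.832/100 ≈ 221.
Year 1990: gap = -2.4 × (7.87 - 5.72) = -5.16%, loss ≈ 7799 × 5.16/100 ≈ 402.
Total lost output = 631 + 189 + 350 + 221 + 402 = 1793 billion.

$1,793 billion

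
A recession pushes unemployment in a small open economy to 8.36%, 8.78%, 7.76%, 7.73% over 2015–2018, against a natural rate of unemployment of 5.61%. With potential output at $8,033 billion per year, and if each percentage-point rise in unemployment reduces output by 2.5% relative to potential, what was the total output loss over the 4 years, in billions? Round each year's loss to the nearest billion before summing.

Year 2015: gap = -2.5 × (8.36 - 5.61) = -6.875%, loss ≈ 8033 × 6.875/100 ≈ 552.
Year 2016: gap = -2.5 × (8.78 - 5.61) = -7.925%, loss ≈ 8033 × 7.925/100 ≈ 637.
Year 2017: gap = -2.5 × (7.76 - 5.61) = -5.375%, loss ≈ 8033 × 5.375/100 ≈ 432.
Year 2018: gap = -2.5 × (7.73 - 5.61) = -5.3%, loss ≈ 8033 × 5.3/100 ≈ 426.
Total lost output = 552 + 637 + 432 + 426 = 2047 billion.

$2,047 billion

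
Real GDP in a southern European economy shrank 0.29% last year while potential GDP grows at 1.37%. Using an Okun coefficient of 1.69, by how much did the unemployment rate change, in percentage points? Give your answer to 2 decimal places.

0.98 percentage points

Growth-rate Okun's law: g_Y = g_Y* - β × Δu, so Δu = (g_Y* - g_Y)/β.
Δu = (1.37 + 0.29)/1.69 = 1.66/1.69 = 0.98 percentage points.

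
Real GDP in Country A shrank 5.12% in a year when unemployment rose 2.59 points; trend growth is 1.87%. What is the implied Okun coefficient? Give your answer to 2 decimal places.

Growth form: g_Y = g_Y* - β × Δu, so β = (g_Y* - g_Y)/Δu.
β = (1.87 + 5.12)/2.59 = 6.99/2.59 = 2.70.

β ≈ 2.70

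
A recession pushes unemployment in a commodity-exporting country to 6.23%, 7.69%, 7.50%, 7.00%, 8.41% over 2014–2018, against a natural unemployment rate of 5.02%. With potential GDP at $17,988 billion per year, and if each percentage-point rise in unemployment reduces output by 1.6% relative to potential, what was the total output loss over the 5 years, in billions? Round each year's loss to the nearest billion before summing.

Year 2014: gap = -1.6 × (6.23 - 5.02) = -1.936%, loss ≈ 17988 × 1.936/100 ≈ 348.
Year 2015: gap = -1.6 × (7.69 - 5.02) = -4.272%, loss ≈ 17988 × 4.272/100 ≈ 768.
Year 2016: gap = -1.6 × (7.5 - 5.02) = -3.968%, loss ≈ 17988 × 3.968/100 ≈ 714.
Year 2017: gap = -1.6 × (7 - 5.02) = -3.168%, loss ≈ 17988 × 3.168/100 ≈ 570.
Year 2018: gap = -1.6 × (8.41 - 5.02) = -5.424%, loss ≈ 17988 × 5.424/100 ≈ 976.
Total lost output = 348 + 768 + 714 + 570 + 976 = 3376 billion.

$3,376 billion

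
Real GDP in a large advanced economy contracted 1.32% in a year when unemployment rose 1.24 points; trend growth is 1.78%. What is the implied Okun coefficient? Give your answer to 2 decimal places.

Growth form: g_Y = g_Y* - β × Δu, so β = (g_Y* - g_Y)/Δu.
β = (1.78 + 1.32)/1.24 = 3.1/1.24 = 2.50.

β ≈ 2.50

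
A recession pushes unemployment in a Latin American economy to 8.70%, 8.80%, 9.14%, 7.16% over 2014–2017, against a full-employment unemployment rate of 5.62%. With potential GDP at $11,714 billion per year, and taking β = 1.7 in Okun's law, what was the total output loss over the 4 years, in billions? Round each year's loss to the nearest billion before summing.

Year 2014: gap = -1.7 × (8.7 - 5.62) = -5.236%, loss ≈ 11714 × 5.236/100 ≈ 613.
Year 2015: gap = -1.7 × (8.8 - 5.62) = -5.406%, loss ≈ 11714 × 5.406/100 ≈ 633.
Year 2016: gap = -1.7 × (9.14 - 5.62) = -5.984%, loss ≈ 11714 × 5.984/100 ≈ 701.
Year 2017: gap = -1.7 × (7.16 - 5.62) = -2.618%, loss ≈ 11714 × 2.618/100 ≈ 307.
Total lost output = 613 + 633 + 701 + 307 = 2254 billion.

$2,254 billion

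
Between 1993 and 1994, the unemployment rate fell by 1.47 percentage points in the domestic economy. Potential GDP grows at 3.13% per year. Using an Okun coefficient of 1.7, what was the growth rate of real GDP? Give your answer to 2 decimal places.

Growth-rate Okun's law: g_Y = g_Y* - β × Δu.
g_Y = 3.13 - 1.7 × (-1.47) = 3.13 + 2.499 = 5.629%, i.e. 5.63% to 2 d.p.

5.63%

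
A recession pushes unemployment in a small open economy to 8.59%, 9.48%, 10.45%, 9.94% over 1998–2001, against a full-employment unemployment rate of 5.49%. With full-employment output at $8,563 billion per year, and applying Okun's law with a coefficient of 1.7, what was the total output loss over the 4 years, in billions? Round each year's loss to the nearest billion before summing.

Year 1998: gap = -1.7 × (8.59 - 5.49) = -5.27%, loss ≈ 8563 × 5.27/100 ≈ 451.
Year 1999: gap = -1.7 × (9.48 - 5.49) = -6.783%, loss ≈ 8563 × 6.783/100 ≈ 581.
Year 2000: gap = -1.7 × (10.45 - 5.49) = -8.432%, loss ≈ 8563 × 8.432/100 ≈ 722.
Year 2001: gap = -1.7 × (9.94 - 5.49) = -7.565%, loss ≈ 8563 × 7.565/100 ≈ 648.
Total lost output = 451 + 581 + 722 + 648 = 2402 billion.

$2,402 billion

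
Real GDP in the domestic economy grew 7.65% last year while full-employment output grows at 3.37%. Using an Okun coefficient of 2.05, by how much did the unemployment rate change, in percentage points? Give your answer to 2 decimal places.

Growth-rate Okun's law: g_Y = g_Y* - β × Δu, so Δu = (g_Y* - g_Y)/β.
Δu = (3.37 - 7.65)/2.05 = -4.28/2.05 = -2.09 percentage points.

-2.09 percentage points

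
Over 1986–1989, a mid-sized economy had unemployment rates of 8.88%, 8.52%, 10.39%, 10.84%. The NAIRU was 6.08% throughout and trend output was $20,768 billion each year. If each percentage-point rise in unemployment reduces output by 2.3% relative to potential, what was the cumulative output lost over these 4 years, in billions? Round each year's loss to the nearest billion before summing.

Year 1986: gap = -2.3 × (8.88 - 6.08) = -6.44%, loss ≈ 20768 × 6.44/100 ≈ 1337.
Year 1987: gap = -2.3 × (8.52 - 6.08) = -5.612%, loss ≈ 20768 × 5.612/100 ≈ 1166.
Year 1988: gap = -2.3 × (10.39 - 6.08) = -9.913%, loss ≈ 20768 × 9.913/100 ≈ 2059.
Year 1989: gap = -2.3 × (10.84 - 6.08) = -10.948%, loss ≈ 20768 × 10.948/100 ≈ 2274.
Total lost output = 1337 + 1166 + 2059 + 2274 = 6836 billion.

$6,836 billion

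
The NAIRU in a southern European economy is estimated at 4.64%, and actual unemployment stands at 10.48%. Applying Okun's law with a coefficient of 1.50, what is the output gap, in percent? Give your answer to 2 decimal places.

The unemployment gap is 10.48 - 4.64 = 5.84 percentage points.
Okun's law gives an output gap of -1.5 × 5.84 = -8.76%, i.e. 8.76% below potential.

-8.76%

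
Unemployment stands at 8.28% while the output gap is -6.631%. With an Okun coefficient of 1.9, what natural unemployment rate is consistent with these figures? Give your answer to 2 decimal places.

4.79%

From Okun's law, u - u* = -(output gap)/β = -(-6.631)/1.9 = 3.49 points.
So u* = 8.28 - 3.49 = 4.79%.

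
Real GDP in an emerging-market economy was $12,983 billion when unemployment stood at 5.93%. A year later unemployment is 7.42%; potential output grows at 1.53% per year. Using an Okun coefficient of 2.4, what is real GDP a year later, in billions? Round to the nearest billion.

Δu = 7.42 - 5.93 = 1.49 points.
Okun's law (growth form): g_Y = g_Y* - β × Δu = 1.53 - 2.4 × (1.49) = 1.53 - 3.576 = -2.046%.
Real GDP in the next year = 12983 × (1 - 2.046/100) = 12983 × 0.97954 ≈ 12717 billion.

$12,717 billion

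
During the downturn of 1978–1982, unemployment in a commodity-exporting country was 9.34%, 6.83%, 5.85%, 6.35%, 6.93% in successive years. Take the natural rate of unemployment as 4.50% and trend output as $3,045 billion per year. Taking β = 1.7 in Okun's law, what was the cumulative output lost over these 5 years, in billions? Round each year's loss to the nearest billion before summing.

Year 1978: gap = -1.7 × (9.34 - 4.5) = -8.228%, loss ≈ 3045 × 8.228/100 ≈ 251.
Year 1979: gap = -1.7 × (6.83 - 4.5) = -3.961%, loss ≈ 3045 × 3.961/100 ≈ 121.
Year 1980: gap = -1.7 × (5.85 - 4.5) = -2.295%, loss ≈ 3045 × 2.295/100 ≈ 70.
Year 1981: gap = -1.7 × (6.35 - 4.5) = -3.145%, loss ≈ 3045 × 3.145/100 ≈ 96.
Year 1982: gap = -1.7 × (6.93 - 4.5) = -4.131%, loss ≈ 3045 × 4.131/100 ≈ 126.
Total lost output = 251 + 121 + 70 + 96 + 126 = 664 billion.

$664 billion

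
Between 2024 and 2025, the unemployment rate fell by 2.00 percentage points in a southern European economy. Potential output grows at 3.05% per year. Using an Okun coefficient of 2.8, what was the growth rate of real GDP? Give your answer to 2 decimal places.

8.65%

Growth-rate Okun's law: g_Y = g_Y* - β × Δu.
g_Y = 3.05 - 2.8 × (-2.00) = 3.05 + 5.6 = 8.65%, i.e. 8.65% to 2 d.p.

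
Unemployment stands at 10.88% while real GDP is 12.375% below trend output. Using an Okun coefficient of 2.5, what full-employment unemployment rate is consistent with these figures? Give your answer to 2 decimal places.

5.93%

From Okun's law, u - u* = -(output gap)/β = -(-12.375)/2.5 = 4.95 points.
So u* = 10.88 - 4.95 = 5.93%.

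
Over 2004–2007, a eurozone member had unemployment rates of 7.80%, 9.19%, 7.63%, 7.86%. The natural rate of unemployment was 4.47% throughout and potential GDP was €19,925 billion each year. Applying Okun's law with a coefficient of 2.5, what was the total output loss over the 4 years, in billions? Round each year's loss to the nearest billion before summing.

€7,273 billion

Year 2004: gap = -2.5 × (7.8 - 4.47) = -8.325%, loss ≈ 19925 × 8.325/100 ≈ 1659.
Year 2005: gap = -2.5 × (9.19 - 4.47) = -11.8%, loss ≈ 19925 × 11.8/100 ≈ 2351.
Year 2006: gap = -2.5 × (7.63 - 4.47) = -7.9%, loss ≈ 19925 × 7.9/100 ≈ 1574.
Year 2007: gap = -2.5 × (7.86 - 4.47) = -8.475%, loss ≈ 19925 × 8.475/100 ≈ 1689.
Total lost output = 1659 + 2351 + 1574 + 1689 = 7273 billion.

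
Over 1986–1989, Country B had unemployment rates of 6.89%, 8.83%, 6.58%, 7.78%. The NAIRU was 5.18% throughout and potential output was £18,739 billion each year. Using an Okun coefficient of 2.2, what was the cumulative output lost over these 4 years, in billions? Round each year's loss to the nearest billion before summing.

Year 1986: gap = -2.2 × (6.89 - 5.18) = -3.762%, loss ≈ 18739 × 3.762/100 ≈ 705.
Year 1987: gap = -2.2 × (8.83 - 5.18) = -8.03%, loss ≈ 18739 × 8.03/100 ≈ 1505.
Year 1988: gap = -2.2 × (6.58 - 5.18) = -3.08%, loss ≈ 18739 × 3.08/100 ≈ 577.
Year 1989: gap = -2.2 × (7.78 - 5.18) = -5.72%, loss ≈ 18739 × 5.72/100 ≈ 1072.
Total lost output = 705 + 1505 + 577 + 1072 = 3859 billion.

£3,859 billion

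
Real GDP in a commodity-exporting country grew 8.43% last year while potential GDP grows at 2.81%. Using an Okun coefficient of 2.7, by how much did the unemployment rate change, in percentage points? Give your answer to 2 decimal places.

Growth-rate Okun's law: g_Y = g_Y* - β × Δu, so Δu = (g_Y* - g_Y)/β.
Δu = (2.81 - 8.43)/2.7 = -5.62/2.7 = -2.08 percentage points.

-2.08 percentage points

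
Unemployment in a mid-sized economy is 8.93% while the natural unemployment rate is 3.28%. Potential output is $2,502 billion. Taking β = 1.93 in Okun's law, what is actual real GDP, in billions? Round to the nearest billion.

$2,229 billion

Unemployment gap = 8.93 - 3.28 = 5.65 points, so the output gap is -1.93 × 5.65 = -10.9045%.
Actual GDP = 2502 × (1 - 10.9045/100) = 2502 × 0.890955 ≈ 2229 billion.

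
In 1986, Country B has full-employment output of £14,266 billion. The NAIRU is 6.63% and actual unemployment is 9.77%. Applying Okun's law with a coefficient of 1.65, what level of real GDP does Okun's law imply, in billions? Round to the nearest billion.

£13,527 billion

Unemployment gap = 9.77 - 6.63 = 3.14 points, so the output gap is -1.65 × 3.14 = -5.181%.
Actual GDP = 14266 × (1 - 5.181/100) = 14266 × 0.94819 ≈ 13527 billion.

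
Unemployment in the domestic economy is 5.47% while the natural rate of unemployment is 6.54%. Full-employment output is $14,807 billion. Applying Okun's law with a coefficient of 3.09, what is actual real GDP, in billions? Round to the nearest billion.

$15,297 billion

Unemployment gap = 5.47 - 6.54 = -1.07 points, so the output gap is -3.09 × (-1.07) = 3.3063%.
Actual GDP = 14807 × (1 + 3.3063/100) = 14807 × 1.033063 ≈ 15297 billion.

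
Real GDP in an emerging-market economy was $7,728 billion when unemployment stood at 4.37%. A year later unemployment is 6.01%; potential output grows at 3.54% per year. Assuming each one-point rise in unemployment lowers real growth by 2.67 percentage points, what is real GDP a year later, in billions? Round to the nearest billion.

$7,663 billion

Δu = 6.01 - 4.37 = 1.64 points.
Okun's law (growth form): g_Y = g_Y* - β × Δu = 3.54 - 2.67 × (1.64) = 3.54 - 4.3788 = -0.8388%.
Real GDP in the next year = 7728 × (1 - 0.8388/100) = 7728 × 0.991612 ≈ 7663 billion.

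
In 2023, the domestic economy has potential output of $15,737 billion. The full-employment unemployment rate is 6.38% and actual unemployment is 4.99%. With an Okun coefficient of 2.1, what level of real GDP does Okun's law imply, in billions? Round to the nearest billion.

$16,196 billion

Unemployment gap = 4.99 - 6.38 = -1.39 points, so the output gap is -2.1 × (-1.39) = 2.919%.
Actual GDP = 15737 × (1 + 2.919/100) = 15737 × 1.02919 ≈ 16196 billion.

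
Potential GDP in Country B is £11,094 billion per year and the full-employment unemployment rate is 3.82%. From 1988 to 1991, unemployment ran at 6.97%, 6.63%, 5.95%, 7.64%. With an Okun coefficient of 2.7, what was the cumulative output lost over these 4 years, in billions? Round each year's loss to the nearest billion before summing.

Year 1988: gap = -2.7 × (6.97 - 3.82) = -8.505%, loss ≈ 11094 × 8.505/100 ≈ 944.
Year 1989: gap = -2.7 × (6.63 - 3.82) = -7.587%, loss ≈ 11094 × 7.587/100 ≈ 842.
Year 1990: gap = -2.7 × (5.95 - 3.82) = -5.751%, loss ≈ 11094 × 5.751/100 ≈ 638.
Year 1991: gap = -2.7 × (7.64 - 3.82) = -10.314%, loss ≈ 11094 × 10.314/100 ≈ 1144.
Total lost output = 944 + 842 + 638 + 1144 = 3568 billion.

£3,568 billion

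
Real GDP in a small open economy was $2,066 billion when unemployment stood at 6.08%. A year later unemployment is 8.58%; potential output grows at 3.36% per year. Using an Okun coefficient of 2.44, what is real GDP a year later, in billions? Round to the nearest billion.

$2,009 billion

Δu = 8.58 - 6.08 = 2.5 points.
Okun's law (growth form): g_Y = g_Y* - β × Δu = 3.36 - 2.44 × (2.50) = 3.36 - 6.1 = -2.74%.
Real GDP in the next year = 2066 × (1 - 2.74/100) = 2066 × 0.9726 ≈ 2009 billion.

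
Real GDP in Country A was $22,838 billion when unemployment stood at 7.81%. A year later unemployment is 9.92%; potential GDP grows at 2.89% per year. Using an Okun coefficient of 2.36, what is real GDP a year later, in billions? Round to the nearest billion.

$22,361 billion

Δu = 9.92 - 7.81 = 2.11 points.
Okun's law (growth form): g_Y = g_Y* - β × Δu = 2.89 - 2.36 × (2.11) = 2.89 - 4.9796 = -2.0896%.
Real GDP in the next year = 22838 × (1 - 2.0896/100) = 22838 × 0.979104 ≈ 22361 billion.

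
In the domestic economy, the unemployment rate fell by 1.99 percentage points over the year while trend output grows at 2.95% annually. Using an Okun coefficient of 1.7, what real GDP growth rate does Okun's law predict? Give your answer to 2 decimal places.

6.33%

Growth-rate Okun's law: g_Y = g_Y* - β × Δu.
g_Y = 2.95 - 1.7 × (-1.99) = 2.95 + 3.383 = 6.333%, i.e. 6.33% to 2 d.p.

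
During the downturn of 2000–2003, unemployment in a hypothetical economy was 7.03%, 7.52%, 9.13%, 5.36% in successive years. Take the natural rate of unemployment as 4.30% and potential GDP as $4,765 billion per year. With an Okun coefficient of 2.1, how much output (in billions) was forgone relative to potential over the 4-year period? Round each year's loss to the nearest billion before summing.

$1,184 billion

Year 2000: gap = -2.1 × (7.03 - 4.3) = -5.733%, loss ≈ 4765 × 5.733/100 ≈ 273.
Year 2001: gap = -2.1 × (7.52 - 4.3) = -6.762%, loss ≈ 4765 × 6.762/100 ≈ 322.
Year 2002: gap = -2.1 × (9.13 - 4.3) = -10.143%, loss ≈ 4765 × 10.143/100 ≈ 483.
Year 2003: gap = -2.1 × (5.36 - 4.3) = -2.226%, loss ≈ 4765 × 2.226/100 ≈ 106.
Total lost output = 273 + 322 + 483 + 106 = 1184 billion.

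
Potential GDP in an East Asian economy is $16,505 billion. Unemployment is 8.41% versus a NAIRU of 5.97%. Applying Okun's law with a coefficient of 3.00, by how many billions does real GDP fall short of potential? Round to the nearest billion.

Output gap = -3.00 × (8.41 - 5.97) = -3 × 2.44 = -7.32%.
Actual GDP ≈ 16505 × 0.9268 ≈ 15297 billion, so the shortfall is 16505 - 15297 = 1208 billion.

$1,208 billion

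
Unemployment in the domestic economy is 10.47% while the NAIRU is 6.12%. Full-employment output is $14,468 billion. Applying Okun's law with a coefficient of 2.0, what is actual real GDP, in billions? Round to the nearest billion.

$13,209 billion

Unemployment gap = 10.47 - 6.12 = 4.35 points, so the output gap is -2 × 4.35 = -8.7%.
Actual GDP = 14468 × (1 - 8.7/100) = 14468 × 0.913 ≈ 13209 billion.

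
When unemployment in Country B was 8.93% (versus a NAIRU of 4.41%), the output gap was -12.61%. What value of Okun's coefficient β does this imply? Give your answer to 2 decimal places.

β ≈ 2.79

Okun's law: output gap = -β × (u - u*).
-12.61 = -β × (8.93 - 4.41) = -β × 4.52, so β = 12.61/4.52 = 2.79.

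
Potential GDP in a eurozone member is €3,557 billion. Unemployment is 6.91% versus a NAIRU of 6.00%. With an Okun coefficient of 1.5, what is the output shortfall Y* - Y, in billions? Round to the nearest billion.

Output gap = -1.5 × (6.91 - 6) = -1.5 × 0.91 = -1.365%.
Actual GDP ≈ 3557 × 0.98635 ≈ 3508 billion, so the shortfall is 3557 - 3508 = 49 billion.

€49 billion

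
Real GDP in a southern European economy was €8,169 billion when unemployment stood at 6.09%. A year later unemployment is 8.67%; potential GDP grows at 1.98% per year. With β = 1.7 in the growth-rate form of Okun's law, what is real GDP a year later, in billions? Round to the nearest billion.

Δu = 8.67 - 6.09 = 2.58 points.
Okun's law (growth form): g_Y = g_Y* - β × Δu = 1.98 - 1.7 × (2.58) = 1.98 - 4.386 = -2.406%.
Real GDP in the next year = 8169 × (1 - 2.406/100) = 8169 × 0.97594 ≈ 7972 billion.

€7,972 billion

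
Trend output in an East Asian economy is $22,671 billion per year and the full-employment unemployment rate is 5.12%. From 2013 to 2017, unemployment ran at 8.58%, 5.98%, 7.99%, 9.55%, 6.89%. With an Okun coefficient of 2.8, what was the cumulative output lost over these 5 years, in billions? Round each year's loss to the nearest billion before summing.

Year 2013: gap = -2.8 × (8.58 - 5.12) = -9.688%, loss ≈ 22671 × 9.688/100 ≈ 2196.
Year 2014: gap = -2.8 × (5.98 - 5.12) = -2.408%, loss ≈ 22671 × 2.408/100 ≈ 546.
Year 2015: gap = -2.8 × (7.99 - 5.12) = -8.036%, loss ≈ 22671 × 8.036/100 ≈ 1822.
Year 2016: gap = -2.8 × (9.55 - 5.12) = -12.404%, loss ≈ 22671 × 12.404/100 ≈ 2812.
Year 2017: gap = -2.8 × (6.89 - 5.12) = -4.956%, loss ≈ 22671 × 4.956/100 ≈ 1124.
Total lost output = 2196 + 546 + 1822 + 2812 + 1124 = 8500 billion.

$8,500 billion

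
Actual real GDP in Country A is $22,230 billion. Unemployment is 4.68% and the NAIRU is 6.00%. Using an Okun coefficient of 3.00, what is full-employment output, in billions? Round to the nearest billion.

$21,383 billion

Unemployment gap = 4.68 - 6 = -1.32 points, so output gap = -3 × (-1.32) = 3.96%.
Since Y = Y* × (1 + gap/100), Y* = 22230/1.0396 ≈ 21383 billion.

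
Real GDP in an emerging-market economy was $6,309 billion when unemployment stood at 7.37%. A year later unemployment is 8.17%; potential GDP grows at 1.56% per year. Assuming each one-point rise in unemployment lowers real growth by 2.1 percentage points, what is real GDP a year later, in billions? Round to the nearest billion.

$6,301 billion

Δu = 8.17 - 7.37 = 0.8 points.
Okun's law (growth form): g_Y = g_Y* - β × Δu = 1.56 - 2.1 × (0.80) = 1.56 - 1.68 = -0.12%.
Real GDP in the next year = 6309 × (1 - 0.12/100) = 6309 × 0.9988 ≈ 6301 billion.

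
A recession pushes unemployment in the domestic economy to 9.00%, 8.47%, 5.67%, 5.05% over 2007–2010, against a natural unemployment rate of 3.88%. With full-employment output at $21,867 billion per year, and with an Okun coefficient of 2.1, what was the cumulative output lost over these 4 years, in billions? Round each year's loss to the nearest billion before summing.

$5,818 billion

Year 2007: gap = -2.1 × (9 - 3.88) = -10.752%, loss ≈ 21867 × 10.752/100 ≈ 2351.
Year 2008: gap = -2.1 × (8.47 - 3.88) = -9.639%, loss ≈ 21867 × 9.639/100 ≈ 2108.
Year 2009: gap = -2.1 × (5.67 - 3.88) = -3.759%, loss ≈ 21867 × 3.759/100 ≈ 822.
Year 2010: gap = -2.1 × (5.05 - 3.88) = -2.457%, loss ≈ 21867 × 2.457/100 ≈ 537.
Total lost output = 2351 + 2108 + 822 + 537 = 5818 billion.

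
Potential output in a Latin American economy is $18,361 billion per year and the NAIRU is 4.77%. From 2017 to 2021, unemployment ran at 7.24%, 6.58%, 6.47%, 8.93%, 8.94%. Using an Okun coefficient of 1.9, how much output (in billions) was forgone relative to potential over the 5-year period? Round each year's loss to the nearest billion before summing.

$4,992 billion

Year 2017: gap = -1.9 × (7.24 - 4.77) = -4.693%, loss ≈ 18361 × 4.693/100 ≈ 862.
Year 2018: gap = -1.9 × (6.58 - 4.77) = -3.439%, loss ≈ 18361 × 3.439/100 ≈ 631.
Year 2019: gap = -1.9 × (6.47 - 4.77) = -3.23%, loss ≈ 18361 × 3.23/100 ≈ 593.
Year 2020: gap = -1.9 × (8.93 - 4.77) = -7.904%, loss ≈ 18361 × 7.904/100 ≈ 1451.
Year 2021: gap = -1.9 × (8.94 - 4.77) = -7.923%, loss ≈ 18361 × 7.923/100 ≈ 1455.
Total lost output = 862 + 631 + 593 + 1451 + 1455 = 4992 billion.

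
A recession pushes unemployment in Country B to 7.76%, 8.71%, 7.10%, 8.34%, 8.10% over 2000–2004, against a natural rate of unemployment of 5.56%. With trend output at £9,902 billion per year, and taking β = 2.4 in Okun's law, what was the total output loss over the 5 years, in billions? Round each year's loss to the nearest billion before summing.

Year 2000: gap = -2.4 × (7.76 - 5.56) = -5.28%, loss ≈ 9902 × 5.28/100 ≈ 523.
Year 2001: gap = -2.4 × (8.71 - 5.56) = -7.56%, loss ≈ 9902 × 7.56/100 ≈ 749.
Year 2002: gap = -2.4 × (7.1 - 5.56) = -3.696%, loss ≈ 9902 × 3.696/100 ≈ 366.
Year 2003: gap = -2.4 × (8.34 - 5.56) = -6.672%, loss ≈ 9902 × 6.672/100 ≈ 661.
Year 2004: gap = -2.4 × (8.1 - 5.56) = -6.096%, loss ≈ 9902 × 6.096/100 ≈ 604.
Total lost output = 523 + 749 + 366 + 661 + 604 = 2903 billion.

£2,903 billion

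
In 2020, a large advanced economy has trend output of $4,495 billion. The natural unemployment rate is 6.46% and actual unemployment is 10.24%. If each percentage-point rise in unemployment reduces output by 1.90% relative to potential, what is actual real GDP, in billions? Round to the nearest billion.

Unemployment gap = 10.24 - 6.46 = 3.78 points, so the output gap is -1.9 × 3.78 = -7.182%.
Actual GDP = 4495 × (1 - 7.182/100) = 4495 × 0.92818 ≈ 4172 billion.

$4,172 billion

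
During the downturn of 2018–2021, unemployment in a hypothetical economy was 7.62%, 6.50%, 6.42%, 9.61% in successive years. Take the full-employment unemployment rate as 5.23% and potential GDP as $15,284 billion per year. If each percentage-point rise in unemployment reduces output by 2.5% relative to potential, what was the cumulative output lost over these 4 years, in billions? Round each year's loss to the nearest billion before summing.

Year 2018: gap = -2.5 × (7.62 - 5.23) = -5.975%, loss ≈ 15284 × 5.975/100 ≈ 913.
Year 2019: gap = -2.5 × (6.5 - 5.23) = -3.175%, loss ≈ 15284 × 3.175/100 ≈ 485.
Year 2020: gap = -2.5 × (6.42 - 5.23) = -2.975%, loss ≈ 15284 × 2.975/100 ≈ 455.
Year 2021: gap = -2.5 × (9.61 - 5.23) = -10.95%, loss ≈ 15284 × 10.95/100 ≈ 1674.
Total lost output = 913 + 485 + 455 + 1674 = 3527 billion.

$3,527 billion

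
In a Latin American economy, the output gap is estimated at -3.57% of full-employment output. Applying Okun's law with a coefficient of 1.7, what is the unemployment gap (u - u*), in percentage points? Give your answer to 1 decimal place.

2.1 percentage points

Okun's law: output gap = -β × (u - u*), so u - u* = -(output gap)/β.
u - u* = -(-3.57)/1.7 = 2.1 percentage points.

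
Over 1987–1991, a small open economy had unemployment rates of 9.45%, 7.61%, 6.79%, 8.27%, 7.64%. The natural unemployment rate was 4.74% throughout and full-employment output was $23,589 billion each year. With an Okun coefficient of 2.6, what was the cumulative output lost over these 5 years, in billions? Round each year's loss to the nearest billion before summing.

$9,850 billion

Year 1987: gap = -2.6 × (9.45 - 4.74) = -12.246%, loss ≈ 23589 × 12.246/100 ≈ 2889.
Year 1988: gap = -2.6 × (7.61 - 4.74) = -7.462%, loss ≈ 23589 × 7.462/100 ≈ 1760.
Year 1989: gap = -2.6 × (6.79 - 4.74) = -5.33%, loss ≈ 23589 × 5.33/100 ≈ 1257.
Year 1990: gap = -2.6 × (8.27 - 4.74) = -9.178%, loss ≈ 23589 × 9.178/100 ≈ 2165.
Year 1991: gap = -2.6 × (7.64 - 4.74) = -7.54%, loss ≈ 23589 × 7.54/100 ≈ 1779.
Total lost output = 2889 + 1760 + 1257 + 2165 + 1779 = 9850 billion.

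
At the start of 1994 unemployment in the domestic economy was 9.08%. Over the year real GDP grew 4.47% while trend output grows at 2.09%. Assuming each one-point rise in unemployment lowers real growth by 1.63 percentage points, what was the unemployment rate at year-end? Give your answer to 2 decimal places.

Growth-rate Okun's law: g_Y = g_Y* - β × Δu, so Δu = (g_Y* - g_Y)/β.
Δu = (2.09 - 4.47)/1.63 = -2.38/1.63 = -1.46 percentage points.
Year-end unemployment = 9.08 - 1.46 = 7.62%.

7.62%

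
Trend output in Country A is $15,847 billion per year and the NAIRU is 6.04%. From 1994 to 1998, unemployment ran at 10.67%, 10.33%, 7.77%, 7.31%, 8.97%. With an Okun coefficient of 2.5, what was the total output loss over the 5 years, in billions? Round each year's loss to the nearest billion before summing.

$5,883 billion

Year 1994: gap = -2.5 × (10.67 - 6.04) = -11.575%, loss ≈ 15847 × 11.575/100 ≈ 1834.
Year 1995: gap = -2.5 × (10.33 - 6.04) = -10.725%, loss ≈ 15847 × 10.725/100 ≈ 1700.
Year 1996: gap = -2.5 × (7.77 - 6.04) = -4.325%, loss ≈ 15847 × 4.325/100 ≈ 685.
Year 1997: gap = -2.5 × (7.31 - 6.04) = -3.175%, loss ≈ 15847 × 3.175/100 ≈ 503.
Year 1998: gap = -2.5 × (8.97 - 6.04) = -7.325%, loss ≈ 15847 × 7.325/100 ≈ 1161.
Total lost output = 1834 + 1700 + 685 + 503 + 1161 = 5883 billion.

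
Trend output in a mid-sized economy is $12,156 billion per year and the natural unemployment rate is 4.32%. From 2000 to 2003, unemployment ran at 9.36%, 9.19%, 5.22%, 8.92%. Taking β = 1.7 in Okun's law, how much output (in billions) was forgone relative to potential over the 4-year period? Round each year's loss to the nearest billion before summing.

Year 2000: gap = -1.7 × (9.36 - 4.32) = -8.568%, loss ≈ 12156 × 8.568/100 ≈ 1042.
Year 2001: gap = -1.7 × (9.19 - 4.32) = -8.279%, loss ≈ 12156 × 8.279/100 ≈ 1006.
Year 2002: gap = -1.7 × (5.22 - 4.32) = -1.53%, loss ≈ 12156 × 1.53/100 ≈ 186.
Year 2003: gap = -1.7 × (8.92 - 4.32) = -7.82%, loss ≈ 12156 × 7.82/100 ≈ 951.
Total lost output = 1042 + 1006 + 186 + 951 = 3185 billion.

$3,185 billion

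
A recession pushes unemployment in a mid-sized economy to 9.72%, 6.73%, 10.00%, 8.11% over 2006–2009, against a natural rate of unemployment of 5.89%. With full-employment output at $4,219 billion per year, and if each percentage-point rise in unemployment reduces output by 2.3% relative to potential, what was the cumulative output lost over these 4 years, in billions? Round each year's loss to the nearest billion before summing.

$1,068 billion

Year 2006: gap = -2.3 × (9.72 - 5.89) = -8.809%, loss ≈ 4219 × 8.809/100 ≈ 372.
Year 2007: gap = -2.3 × (6.73 - 5.89) = -1.932%, loss ≈ 4219 × 1.932/100 ≈ 82.
Year 2008: gap = -2.3 × (10 - 5.89) = -9.453%, loss ≈ 4219 × 9.453/100 ≈ 399.
Year 2009: gap = -2.3 × (8.11 - 5.89) = -5.106%, loss ≈ 4219 × 5.106/100 ≈ 215.
Total lost output = 372 + 82 + 399 + 215 = 1068 billion.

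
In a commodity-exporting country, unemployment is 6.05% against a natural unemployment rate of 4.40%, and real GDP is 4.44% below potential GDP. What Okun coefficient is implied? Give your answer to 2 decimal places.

β ≈ 2.69

Okun's law: output gap = -β × (u - u*).
-4.44 = -β × (6.05 - 4.4) = -β × 1.65, so β = 4.44/1.65 = 2.69.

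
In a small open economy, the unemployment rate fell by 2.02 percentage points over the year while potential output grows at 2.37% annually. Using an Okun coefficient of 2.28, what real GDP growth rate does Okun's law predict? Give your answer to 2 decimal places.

Growth-rate Okun's law: g_Y = g_Y* - β × Δu.
g_Y = 2.37 - 2.28 × (-2.02) = 2.37 + 4.6056 = 6.9756%, i.e. 6.98% to 2 d.p.

6.98%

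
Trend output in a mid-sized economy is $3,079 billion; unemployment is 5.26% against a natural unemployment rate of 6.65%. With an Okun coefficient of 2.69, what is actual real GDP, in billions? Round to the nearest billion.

Unemployment gap = 5.26 - 6.65 = -1.39 points, so the output gap is -2.69 × (-1.39) = 3.7391%.
Actual GDP = 3079 × (1 + 3.7391/100) = 3079 × 1.037391 ≈ 3194 billion.

$3,194 billion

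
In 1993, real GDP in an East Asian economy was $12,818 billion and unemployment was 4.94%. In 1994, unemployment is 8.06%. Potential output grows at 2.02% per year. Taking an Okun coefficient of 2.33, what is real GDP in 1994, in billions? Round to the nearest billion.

$12,145 billion

Δu = 8.06 - 4.94 = 3.12 points.
Okun's law (growth form): g_Y = g_Y* - β × Δu = 2.02 - 2.33 × (3.12) = 2.02 - 7.2696 = -5.2496%.
Real GDP in the next year = 12818 × (1 - 5.2496/100) = 12818 × 0.947504 ≈ 12145 billion.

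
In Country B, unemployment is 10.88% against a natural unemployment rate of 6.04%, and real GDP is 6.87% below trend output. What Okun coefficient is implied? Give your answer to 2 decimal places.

β ≈ 1.42

Okun's law: output gap = -β × (u - u*).
-6.87 = -β × (10.88 - 6.04) = -β × 4.84, so β = 6.87/4.84 = 1.42.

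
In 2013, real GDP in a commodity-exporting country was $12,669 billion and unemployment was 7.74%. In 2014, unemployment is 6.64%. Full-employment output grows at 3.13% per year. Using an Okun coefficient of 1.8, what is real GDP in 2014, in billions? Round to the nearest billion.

Δu = 6.64 - 7.74 = -1.1 points.
Okun's law (growth form): g_Y = g_Y* - β × Δu = 3.13 - 1.8 × (-1.10) = 3.13 + 1.98 = 5.11%.
Real GDP in the next year = 12669 × (1 + 5.11/100) = 12669 × 1.0511 ≈ 13316 billion.

$13,316 billion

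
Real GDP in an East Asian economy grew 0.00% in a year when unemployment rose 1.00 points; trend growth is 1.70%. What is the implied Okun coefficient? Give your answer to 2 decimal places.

β ≈ 1.70

Growth form: g_Y = g_Y* - β × Δu, so β = (g_Y* - g_Y)/Δu.
β = (1.7 - 0)/1.00 = 1.7/1.00 = 1.70.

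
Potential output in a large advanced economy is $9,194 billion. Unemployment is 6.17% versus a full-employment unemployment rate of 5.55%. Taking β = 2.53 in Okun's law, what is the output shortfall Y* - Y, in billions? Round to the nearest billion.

$144 billion

Output gap = -2.53 × (6.17 - 5.55) = -2.53 × 0.62 = -1.5686%.
Actual GDP ≈ 9194 × 0.984314 ≈ 9050 billion, so the shortfall is 9194 - 9050 = 144 billion.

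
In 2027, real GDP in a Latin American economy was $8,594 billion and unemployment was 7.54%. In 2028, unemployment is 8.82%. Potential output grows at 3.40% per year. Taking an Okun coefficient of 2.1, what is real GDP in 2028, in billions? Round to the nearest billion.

$8,655 billion

Δu = 8.82 - 7.54 = 1.28 points.
Okun's law (growth form): g_Y = g_Y* - β × Δu = 3.40 - 2.1 × (1.28) = 3.4 - 2.688 = 0.712%.
Real GDP in the next year = 8594 × (1 + 0.712/100) = 8594 × 1.00712 ≈ 8655 billion.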